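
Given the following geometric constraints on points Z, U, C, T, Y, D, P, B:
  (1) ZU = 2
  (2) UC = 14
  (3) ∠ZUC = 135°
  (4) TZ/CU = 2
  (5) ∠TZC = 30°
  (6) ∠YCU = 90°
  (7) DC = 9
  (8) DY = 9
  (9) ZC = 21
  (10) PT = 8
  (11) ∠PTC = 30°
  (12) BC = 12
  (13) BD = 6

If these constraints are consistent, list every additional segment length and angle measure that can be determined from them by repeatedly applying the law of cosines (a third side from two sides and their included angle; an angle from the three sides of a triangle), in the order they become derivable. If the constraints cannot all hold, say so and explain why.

These constraints are not satisfiable: by the triangle inequality in triangle UZC, (1) ZU = 2 and (2) UC = 14 force ZC ≤ 2 + 14 = 16, but (9) says ZC = 21. No planar figure meets all of them, so nothing further can be derived.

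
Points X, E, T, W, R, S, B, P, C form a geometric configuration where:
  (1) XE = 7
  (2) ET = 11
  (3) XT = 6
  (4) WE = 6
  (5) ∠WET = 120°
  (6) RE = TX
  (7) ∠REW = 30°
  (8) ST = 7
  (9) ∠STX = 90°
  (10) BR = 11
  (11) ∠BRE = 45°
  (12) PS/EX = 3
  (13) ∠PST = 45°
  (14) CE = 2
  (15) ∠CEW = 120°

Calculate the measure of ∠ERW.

From the given relations: RE = TX = 6.
Step 1: By the law of cosines on triangle REW: RW² = 6² + 6² − 2·6·6·cos(30°) = 9.65, so RW ≈ 3.11.
Step 2: By the inverse law of cosines on triangle ERW: cos(∠ERW) = (6² + 3.11² − 6²) / (2·6·3.11) = 9.65/37.27 = 0.2588, so ∠ERW = 75°.

Therefore, the measure of angle ∠ERW = 75°.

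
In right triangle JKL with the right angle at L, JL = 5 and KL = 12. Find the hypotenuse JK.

JK = sqrt(5^2 + 12^2) = sqrt(169) = 13

13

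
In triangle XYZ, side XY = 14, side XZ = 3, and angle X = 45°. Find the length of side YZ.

Law of cosines: YZ^2 = 14^2 + 3^2 - 2(14)(3)cos(45°) = 205 - 42*sqrt(2), so YZ = sqrt(205 - 42*sqrt(2)).

sqrt(205 - 42*sqrt(2))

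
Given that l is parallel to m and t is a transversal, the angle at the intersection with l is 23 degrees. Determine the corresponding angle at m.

Corresponding angles are equal: 23 degrees.

23 degrees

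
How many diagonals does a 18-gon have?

Each of the 18 vertices connects to 15 non-adjacent vertices via diagonals.
Total connections = 18 × 15 = 270, but each diagonal is counted twice.
Number of diagonals = 270 / 2 = 135.

135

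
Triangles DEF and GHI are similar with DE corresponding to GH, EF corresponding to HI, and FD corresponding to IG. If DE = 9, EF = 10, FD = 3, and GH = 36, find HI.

k = 36/9 = 4. HI = 4 * 10 = 40.

40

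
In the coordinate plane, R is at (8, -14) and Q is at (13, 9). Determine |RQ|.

d = sqrt((13 - 8)^2 + (9 - -14)^2)
d = sqrt(5^2 + 23^2)
d = sqrt(25 + 529)
d = sqrt(554)

sqrt(554)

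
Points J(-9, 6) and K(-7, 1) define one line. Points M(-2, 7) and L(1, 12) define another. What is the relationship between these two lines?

Slope of line 1: m1 = (1 - 6)/(-7 - -9) = -5/2 = -5/2
Slope of line 2: m2 = (12 - 7)/(1 - -2) = 5/3 = 5/3
For parallel lines we need equal slopes: -5/2 != 5/3.
For perpendicular lines we need m1*m2 = -1: (-5/2)(5/3) = -25/6 != -1.
Since neither condition holds, the lines are neither parallel nor perpendicular.

Neither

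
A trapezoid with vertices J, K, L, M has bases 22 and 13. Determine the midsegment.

The midsegment (median) of a trapezoid connects the midpoints of the non-parallel sides.
Its length is the average of the two bases: (22 + 13) / 2 = 35/2.

35/2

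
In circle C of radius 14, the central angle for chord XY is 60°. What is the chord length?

Drop a perpendicular from the center to the chord, bisecting both the chord and the central angle.
Each half-chord = r sin(θ/2) = 14 sin(30°).
The full chord = 2 × 14 × sin(30°) = 14.

14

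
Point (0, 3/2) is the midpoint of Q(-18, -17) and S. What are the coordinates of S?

Using the midpoint formula: M = ((x1 + x2)/2, (y1 + y2)/2)
We know M = (0, 3/2) and Q = (-18, -17)
For x: 0 = (-18 + x2)/2, so x2 = 2*0 - -18 = 18
For y: 3/2 = (-17 + y2)/2, so y2 = 2*3/2 - -17 = 20
S = (18, 20)

(18, 20)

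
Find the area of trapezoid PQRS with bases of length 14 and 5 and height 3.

Area of a trapezoid = (base1 + base2) * height / 2
Area = (14 + 5) * 3 / 2
Area = 19 * 3 / 2
Area = 57 / 2
Area = 57/2

57/2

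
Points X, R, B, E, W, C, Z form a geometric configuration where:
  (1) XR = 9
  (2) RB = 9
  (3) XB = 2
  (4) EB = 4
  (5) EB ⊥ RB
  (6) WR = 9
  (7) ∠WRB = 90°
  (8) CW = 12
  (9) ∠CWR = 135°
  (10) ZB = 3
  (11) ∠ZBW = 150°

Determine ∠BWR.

Step 1: By the law of cosines on triangle WRB: WB² = 9² + 9² − 2·9·9·cos(90°) = 162, so WB = 9·√2.
Step 2: By the inverse law of cosines on triangle BWR: cos(∠BWR) = ((9·√2)² + 9² − 9²) / (2·9·√2·9) = 162/229.1 = 0.7071, so ∠BWR = 45°.

Therefore, the measure of angle ∠BWR = 45°.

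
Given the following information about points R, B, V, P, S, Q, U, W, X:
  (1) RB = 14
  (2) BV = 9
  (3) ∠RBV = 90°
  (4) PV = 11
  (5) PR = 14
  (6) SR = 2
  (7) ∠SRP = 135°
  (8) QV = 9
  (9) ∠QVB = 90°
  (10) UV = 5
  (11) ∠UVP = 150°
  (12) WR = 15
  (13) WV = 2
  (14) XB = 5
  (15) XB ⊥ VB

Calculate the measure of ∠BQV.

Step 1: By the law of cosines on triangle QVB: QB² = 9² + 9² − 2·9·9·cos(90°) = 162, so QB = 9·√2.
Step 2: By the inverse law of cosines on triangle BQV: cos(∠BQV) = ((9·√2)² + 9² − 9²) / (2·9·√2·9) = 162/229.1 = 0.7071, so ∠BQV = 45°.

Therefore, the measure of angle ∠BQV = 45°.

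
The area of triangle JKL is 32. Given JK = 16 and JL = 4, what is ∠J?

From the SAS area formula Area = (1/2)ab sin(C), rearranging gives sin(C) = 2*Area/(ab).
sin(C) = 2 * 32 / (64) = 1.
Therefore C = arcsin(1) = 90°.

90°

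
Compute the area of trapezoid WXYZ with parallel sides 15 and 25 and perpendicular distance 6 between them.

Area = (15 + 25) * 6 / 2 = 240 / 2 = 120

120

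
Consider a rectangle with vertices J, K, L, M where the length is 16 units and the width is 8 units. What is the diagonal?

Using the Pythagorean theorem:
d² = 16² + 8² = 256 + 64 = 320
d = sqrt(320) = 8*sqrt(5)

8*sqrt(5)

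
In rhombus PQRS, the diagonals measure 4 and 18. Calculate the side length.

Half-diagonals are 2 and 9. side = sqrt(2^2 + 9^2) = sqrt(85)

sqrt(85)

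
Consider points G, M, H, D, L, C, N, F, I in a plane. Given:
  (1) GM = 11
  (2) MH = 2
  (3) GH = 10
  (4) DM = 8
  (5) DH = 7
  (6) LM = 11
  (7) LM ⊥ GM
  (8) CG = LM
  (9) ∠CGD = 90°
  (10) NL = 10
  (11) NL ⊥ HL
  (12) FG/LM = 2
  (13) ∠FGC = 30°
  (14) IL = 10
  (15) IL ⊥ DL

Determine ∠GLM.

Step 1: By the law of cosines on triangle LMG: LG² = 11² + 11² − 2·11·11·cos(90°) = 242, so LG = 11·√2.
Step 2: By the inverse law of cosines on triangle GLM: cos(∠GLM) = ((11·√2)² + 11² − 11²) / (2·11·√2·11) = 242/342.24 = 0.7071, so ∠GLM = 45°.

Therefore, the measure of angle ∠GLM = 45°.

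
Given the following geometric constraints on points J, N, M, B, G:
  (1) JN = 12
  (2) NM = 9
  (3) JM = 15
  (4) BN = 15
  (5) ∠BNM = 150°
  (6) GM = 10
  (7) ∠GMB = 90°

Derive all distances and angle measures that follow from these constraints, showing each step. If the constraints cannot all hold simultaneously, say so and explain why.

The constraints are consistent.

Step 1: From MN = 9, NB = 15, and ∠MNB = 150°, by the law of cosines:
  MB² = MN² + NB² - 2·MN·NB·cos(150°) = 81 + 225 + 233.8 = 539.8
  MB ≈ 23.23

Step 2: From JM = 15, JN = 12, MN = 9, by the inverse law of cosines:
  cos(∠MJN) = (JM² + JN² - MN²) / (2·JM·JN)
  ∠MJN = 36.87°

Step 3: From NJ = 12, NM = 9, JM = 15, by the inverse law of cosines:
  cos(∠JNM) = (NJ² + NM² - JM²) / (2·NJ·NM)
  ∠JNM = 90°

Step 4: From MJ = 15, MN = 9, JN = 12, by the inverse law of cosines:
  cos(∠JMN) = (MJ² + MN² - JN²) / (2·MJ·MN)
  ∠JMN = 53.13°

Step 5: From BM = 23.23, MG = 10, and ∠BMG = 90°, by the law of cosines:
  BG² = BM² + MG² - 2·BM·MG·cos(90°) = 539.8 + 100 - 0 = 639.8
  BG ≈ 25.29

Step 6: From MB = 23.23, MN = 9, BN = 15, by the inverse law of cosines:
  cos(∠BMN) = (MB² + MN² - BN²) / (2·MB·MN)
  ∠BMN = 18.83°

Step 7: From BM = 23.23, BN = 15, MN = 9, by the inverse law of cosines:
  cos(∠MBN) = (BM² + BN² - MN²) / (2·BM·BN)
  ∠MBN = 11.17°

Step 8: From BG = 25.29, BM = 23.23, GM = 10, by the inverse law of cosines:
  cos(∠GBM) = (BG² + BM² - GM²) / (2·BG·BM)
  ∠GBM = 23.29°

Step 9: From GB = 25.29, GM = 10, BM = 23.23, by the inverse law of cosines:
  cos(∠BGM) = (GB² + GM² - BM²) / (2·GB·GM)
  ∠BGM = 66.71°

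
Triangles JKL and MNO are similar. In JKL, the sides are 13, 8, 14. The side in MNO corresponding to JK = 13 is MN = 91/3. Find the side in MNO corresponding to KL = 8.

Since the triangles are similar, the ratio of corresponding sides is constant.
Scale factor k = MN / JK = 91/3 / 13 = 7/3
NO = k * KL = 7/3 * 8 = 56/3

56/3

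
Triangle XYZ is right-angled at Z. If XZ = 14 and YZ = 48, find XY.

XY = sqrt(14^2 + 48^2) = sqrt(2500) = 50

50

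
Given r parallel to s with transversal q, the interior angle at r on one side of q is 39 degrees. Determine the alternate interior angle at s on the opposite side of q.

Alternate interior angles lie on opposite sides of the transversal, between the parallel lines.
By the alternate interior angle theorem, they are equal: 39 degrees.

39 degrees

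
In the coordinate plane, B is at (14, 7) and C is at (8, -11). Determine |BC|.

d = sqrt((-6)^2 + (-18)^2) = sqrt(360) = 6*sqrt(10)

6*sqrt(10)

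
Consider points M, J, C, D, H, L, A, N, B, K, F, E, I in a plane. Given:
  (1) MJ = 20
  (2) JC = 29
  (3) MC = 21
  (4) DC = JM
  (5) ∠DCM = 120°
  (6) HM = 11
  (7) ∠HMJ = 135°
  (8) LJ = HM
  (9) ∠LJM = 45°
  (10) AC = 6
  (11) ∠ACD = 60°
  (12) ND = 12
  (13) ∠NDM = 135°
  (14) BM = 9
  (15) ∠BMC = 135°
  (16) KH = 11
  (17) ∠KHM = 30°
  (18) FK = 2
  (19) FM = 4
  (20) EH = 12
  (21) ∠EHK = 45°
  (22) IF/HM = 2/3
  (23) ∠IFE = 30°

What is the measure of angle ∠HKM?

Step 1: By the law of cosines on triangle KHM: KM² = 11² + 11² − 2·11·11·cos(30°) = 32.42, so KM ≈ 5.69.
Step 2: By the inverse law of cosines on triangle HKM: cos(∠HKM) = (11² + 5.69² − 11²) / (2·11·5.69) = 32.42/125.27 = 0.2588, so ∠HKM = 75°.

Therefore, the measure of angle ∠HKM = 75°.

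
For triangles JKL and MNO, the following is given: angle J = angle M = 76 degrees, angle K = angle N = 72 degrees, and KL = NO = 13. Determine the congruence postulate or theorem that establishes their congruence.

The given information provides:
angle J = angle M = 76 degrees, angle K = angle N = 72 degrees, and KL = NO = 13
This matches the AAS congruence theorem.
Two pairs of corresponding angles and a non-included side are equal (Angle-Angle-Side).

AAS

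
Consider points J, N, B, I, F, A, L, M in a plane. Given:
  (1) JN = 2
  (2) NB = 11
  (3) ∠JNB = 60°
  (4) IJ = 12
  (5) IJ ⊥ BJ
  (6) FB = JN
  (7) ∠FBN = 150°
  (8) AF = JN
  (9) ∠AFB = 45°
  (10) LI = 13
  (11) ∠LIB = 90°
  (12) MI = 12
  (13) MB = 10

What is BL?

Step 1: By the law of cosines on triangle BNJ: BJ² = 11² + 2² − 2·11·2·cos(60°) = 103, so BJ = √103.
Step 2: By the law of cosines on triangle BJI: BI² = √103² + 12² − 2·√103·12·cos(90°) = 247, so BI ≈ 15.72.
Step 3: By the law of cosines on triangle BIL: BL² = 15.72² + 13² − 2·15.72·13·cos(90°) = 416, so BL = 4·√26.

Therefore, the length of BL = 4·√26.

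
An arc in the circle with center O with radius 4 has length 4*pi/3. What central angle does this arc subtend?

Arc length L = 2πr × θ/360, so θ = 360L / (2πr).
θ = 360 × 4*pi/3 / (2π × 4)
θ = 60°
θ = 60°

60°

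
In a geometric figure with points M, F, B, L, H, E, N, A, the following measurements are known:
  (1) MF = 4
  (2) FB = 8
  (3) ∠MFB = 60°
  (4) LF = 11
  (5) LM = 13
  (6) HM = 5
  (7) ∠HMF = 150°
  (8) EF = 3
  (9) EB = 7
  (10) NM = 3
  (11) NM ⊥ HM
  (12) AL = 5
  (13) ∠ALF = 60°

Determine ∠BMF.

Step 1: By the law of cosines on triangle MFB: MB² = 4² + 8² − 2·4·8·cos(60°) = 48, so MB = 4·√3.
Step 2: By the inverse law of cosines on triangle BMF: cos(∠BMF) = ((4·√3)² + 4² − 8²) / (2·4·√3·4) = 0/55.43 = 0, so ∠BMF = 90°.

Therefore, the measure of angle ∠BMF = 90°.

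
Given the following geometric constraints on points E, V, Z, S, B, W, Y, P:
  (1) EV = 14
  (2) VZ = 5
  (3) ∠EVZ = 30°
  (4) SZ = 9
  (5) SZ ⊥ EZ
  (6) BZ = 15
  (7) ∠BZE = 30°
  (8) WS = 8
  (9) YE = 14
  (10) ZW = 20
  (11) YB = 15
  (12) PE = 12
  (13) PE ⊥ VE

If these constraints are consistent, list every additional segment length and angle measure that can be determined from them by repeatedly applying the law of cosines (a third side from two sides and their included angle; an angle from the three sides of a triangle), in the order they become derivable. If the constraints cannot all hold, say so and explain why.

These constraints are not satisfiable: by the triangle inequality in triangle SZW, (4) SZ = 9 and (8) WS = 8 force ZW ≤ 9 + 8 = 17, but (10) says ZW = 20. No planar figure meets all of them, so nothing further can be derived.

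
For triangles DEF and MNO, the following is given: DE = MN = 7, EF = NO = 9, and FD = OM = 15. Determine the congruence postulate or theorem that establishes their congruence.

The given information provides:
DE = MN = 7, EF = NO = 9, and FD = OM = 15
This matches the SSS congruence theorem.
All three pairs of corresponding sides are equal (Side-Side-Side).

SSS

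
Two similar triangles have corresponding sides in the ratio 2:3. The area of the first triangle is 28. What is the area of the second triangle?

Area ratio = (2/3)^2 = 4/9. Area of the second triangle = 28 * 9/4 = 63.

63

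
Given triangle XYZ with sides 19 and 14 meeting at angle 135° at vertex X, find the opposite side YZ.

When two sides and the included angle are known, the law of cosines gives the third side.
c^2 = a^2 + b^2 - 2ab cos(C) generalizes the Pythagorean theorem to non-right triangles.
Here: YZ^2 = 361 + 196 - 532*(-sqrt(2)/2) = 266*sqrt(2) + 557
YZ = sqrt(266*sqrt(2) + 557)

sqrt(266*sqrt(2) + 557)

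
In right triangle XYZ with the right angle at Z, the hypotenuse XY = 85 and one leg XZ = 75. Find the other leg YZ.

Rearranging the Pythagorean theorem to solve for the unknown leg:
leg^2 = hypotenuse^2 - known_leg^2 = 7225 - 5625 = 1600
leg = sqrt(1600) = 40.

40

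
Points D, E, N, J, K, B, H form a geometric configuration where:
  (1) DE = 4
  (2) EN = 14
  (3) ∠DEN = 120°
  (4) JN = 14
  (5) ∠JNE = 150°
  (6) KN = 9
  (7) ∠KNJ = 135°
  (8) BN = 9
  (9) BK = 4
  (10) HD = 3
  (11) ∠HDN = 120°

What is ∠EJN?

Step 1: By the law of cosines on triangle JNE: JE² = 14² + 14² − 2·14·14·cos(150°) = 731.48, so JE ≈ 27.05.
Step 2: By the inverse law of cosines on triangle EJN: cos(∠EJN) = (27.05² + 14² − 14²) / (2·27.05·14) = 731.48/757.29 = 0.9659, so ∠EJN = 15°.

Therefore, the measure of angle ∠EJN = 15°.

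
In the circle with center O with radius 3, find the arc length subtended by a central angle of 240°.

The full circumference is 2πr = 2π(3) = 6*pi.
The arc spans 240° out of 360°, which is a fraction of 2/3.
Arc length = 6*pi × 2/3 = 4*pi.

4*pi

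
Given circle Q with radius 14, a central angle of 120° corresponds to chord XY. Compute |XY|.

Drop a perpendicular from the center to the chord, bisecting both the chord and the central angle.
Each half-chord = r sin(θ/2) = 14 sin(60°).
The full chord = 2 × 14 × sin(60°) = 14*sqrt(3).

14*sqrt(3)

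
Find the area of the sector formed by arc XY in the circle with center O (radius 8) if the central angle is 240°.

Sector area = π(8²)(2/3) = 128*pi/3

128*pi/3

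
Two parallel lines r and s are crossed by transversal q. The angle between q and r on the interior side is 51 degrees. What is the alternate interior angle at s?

Alternate interior angles are equal: 51 degrees.

51 degrees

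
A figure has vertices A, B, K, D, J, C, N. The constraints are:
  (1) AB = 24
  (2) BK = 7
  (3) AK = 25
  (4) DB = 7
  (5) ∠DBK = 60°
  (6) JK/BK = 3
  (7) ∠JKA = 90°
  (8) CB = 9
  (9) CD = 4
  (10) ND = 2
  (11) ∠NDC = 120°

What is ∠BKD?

Step 1: By the law of cosines on triangle KBD: KD² = 7² + 7² − 2·7·7·cos(60°) = 49, so KD = 7.
Step 2: By the inverse law of cosines on triangle BKD: cos(∠BKD) = (7² + 7² − 7²) / (2·7·7) = 49/98 = 0.5, so ∠BKD = 60°.

Therefore, the measure of angle ∠BKD = 60°.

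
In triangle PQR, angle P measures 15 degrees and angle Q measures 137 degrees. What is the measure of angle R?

angle R = 180 - 15 - 137 = 28 degrees.

28 degrees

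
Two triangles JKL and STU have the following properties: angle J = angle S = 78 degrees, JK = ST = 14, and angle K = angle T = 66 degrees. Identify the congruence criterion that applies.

Consider the given information: angle J = angle S = 78 degrees, JK = ST = 14, and angle K = angle T = 66 degrees
This is not SSS or SAS: SSS requires all three pairs of sides, but we don't have that. SAS requires two sides and the included angle between them.
The correct criterion is ASA. Two pairs of corresponding angles and the included side are equal (Angle-Side-Angle).

ASA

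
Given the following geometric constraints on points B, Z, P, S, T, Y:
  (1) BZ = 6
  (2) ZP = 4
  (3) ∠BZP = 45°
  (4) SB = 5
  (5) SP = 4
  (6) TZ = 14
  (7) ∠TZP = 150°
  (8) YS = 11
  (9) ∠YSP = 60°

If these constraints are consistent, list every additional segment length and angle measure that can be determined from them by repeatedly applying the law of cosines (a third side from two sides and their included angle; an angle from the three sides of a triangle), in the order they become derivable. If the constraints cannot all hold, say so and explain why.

The constraints are consistent. Derivable facts, in order:
After 1 step:
- BP ≈ 4.25
- PT ≈ 17.58
- PY = √93
After 2 steps:
- ∠BPS = 74.55°
- ∠BPZ = 93.27°
- ∠BSP = 55°
- ∠PBS = 50.45°
- ∠PBZ = 41.73°
- ∠PTZ = 6.53°
- ∠PYS = 21.05°
- ∠SPY = 98.95°
- ∠TPZ = 23.47°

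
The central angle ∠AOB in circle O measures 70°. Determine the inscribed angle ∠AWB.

By the inscribed angle theorem, the inscribed angle is half the central angle.
Inscribed angle = 70° / 2 = 35°

35°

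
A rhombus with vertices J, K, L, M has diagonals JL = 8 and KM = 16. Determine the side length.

The diagonals of a rhombus bisect each other at right angles.
Half-diagonals: 8/2 = 4 and 16/2 = 8
side = sqrt(4^2 + 8^2)
side = sqrt(16 + 64)
side = sqrt(80) = 4*sqrt(5)

4*sqrt(5)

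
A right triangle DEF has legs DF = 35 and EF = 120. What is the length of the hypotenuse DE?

In a right triangle, the square of the hypotenuse equals the sum of the squares of the two legs.
The legs are 35 and 120, so the hypotenuse = sqrt(1225 + 14400) = sqrt(15625) = 125.

125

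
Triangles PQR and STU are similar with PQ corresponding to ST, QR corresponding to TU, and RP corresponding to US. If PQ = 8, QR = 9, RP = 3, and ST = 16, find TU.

k = 16/8 = 2. TU = 2 * 9 = 18.

18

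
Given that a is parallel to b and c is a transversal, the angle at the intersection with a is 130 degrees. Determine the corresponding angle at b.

Corresponding angles are equal: 130 degrees.

130 degrees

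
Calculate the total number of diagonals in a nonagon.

Total line segments between 9 vertices = C(9,2) = 36.
Subtract the 9 sides: 36 - 9 = 27 diagonals.

27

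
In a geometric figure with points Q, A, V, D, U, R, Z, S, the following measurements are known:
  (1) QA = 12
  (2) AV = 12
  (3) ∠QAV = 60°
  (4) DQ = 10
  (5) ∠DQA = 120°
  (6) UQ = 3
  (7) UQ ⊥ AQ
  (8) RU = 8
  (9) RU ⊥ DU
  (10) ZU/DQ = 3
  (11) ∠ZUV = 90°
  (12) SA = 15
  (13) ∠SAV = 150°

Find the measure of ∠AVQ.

Step 1: By the law of cosines on triangle VAQ: VQ² = 12² + 12² − 2·12·12·cos(60°) = 144, so VQ = 12.
Step 2: By the inverse law of cosines on triangle AVQ: cos(∠AVQ) = (12² + 12² − 12²) / (2·12·12) = 144/288 = 0.5, so ∠AVQ = 60°.

Therefore, the measure of angle ∠AVQ = 60°.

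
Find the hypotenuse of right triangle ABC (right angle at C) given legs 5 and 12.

By the Pythagorean theorem: AB^2 = AC^2 + BC^2
AB^2 = 5^2 + 12^2 = 25 + 144 = 169
AB = sqrt(169) = 13

13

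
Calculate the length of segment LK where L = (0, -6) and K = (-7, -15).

The horizontal distance is |-7 - 0| = 7 and the vertical distance is |-15 - -6| = 9.
By the Pythagorean theorem, d = sqrt(7^2 + 9^2) = sqrt(130).

sqrt(130)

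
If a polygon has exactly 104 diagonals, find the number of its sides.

Using d = n(n - 3)/2, we solve 104 = n(n - 3)/2.
So n(n - 3) = 208.
Testing n = 16: 16 * 13 = 208 = 208. Correct.
The polygon has 16 sides.

16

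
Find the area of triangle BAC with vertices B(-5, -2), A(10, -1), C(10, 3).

Shoelace: Area = (1/2)|-5(-1-3) + 10(3--2) + 10(-2--1)| = (1/2)(60) = 30

30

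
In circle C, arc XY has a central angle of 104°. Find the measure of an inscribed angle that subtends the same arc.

An inscribed angle intercepts an arc from a point on the circle, while the central angle intercepts the same arc from the center.
The inscribed angle is always half the central angle: 104° / 2 = 52°.

52°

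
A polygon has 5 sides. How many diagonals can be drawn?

Total line segments between 5 vertices = C(5,2) = 10.
Subtract the 5 sides: 10 - 5 = 5 diagonals.

5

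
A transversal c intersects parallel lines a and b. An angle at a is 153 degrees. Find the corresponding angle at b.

When a transversal crosses parallel lines, angles in the same position at each intersection are called corresponding angles.
These are always equal, so the answer is 153 degrees.

153 degrees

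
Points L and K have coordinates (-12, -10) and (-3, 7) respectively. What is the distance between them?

d = sqrt((-3 - -12)^2 + (7 - -10)^2)
d = sqrt(9^2 + 17^2)
d = sqrt(81 + 289)
d = sqrt(370)

sqrt(370)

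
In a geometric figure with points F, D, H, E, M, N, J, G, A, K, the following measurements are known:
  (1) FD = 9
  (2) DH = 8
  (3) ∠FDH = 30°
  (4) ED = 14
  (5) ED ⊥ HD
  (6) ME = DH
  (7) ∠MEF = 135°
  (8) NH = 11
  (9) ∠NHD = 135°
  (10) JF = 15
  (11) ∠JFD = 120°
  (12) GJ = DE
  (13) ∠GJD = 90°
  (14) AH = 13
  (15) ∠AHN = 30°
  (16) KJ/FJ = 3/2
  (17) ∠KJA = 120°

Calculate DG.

From the given relations: GJ = DE = 14.
Step 1: By the law of cosines on triangle JFD: JD² = 15² + 9² − 2·15·9·cos(120°) = 441, so JD = 21.
Step 2: By the law of cosines on triangle DJG: DG² = 21² + 14² − 2·21·14·cos(90°) = 637, so DG = 7·√13.

Therefore, the length of DG = 7·√13.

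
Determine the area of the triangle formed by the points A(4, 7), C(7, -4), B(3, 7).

Shoelace: Area = (1/2)|4(-4-7) + 7(7-7) + 3(7--4)| = (1/2)(11) = 11/2

11/2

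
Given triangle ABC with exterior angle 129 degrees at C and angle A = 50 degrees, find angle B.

angle B = 129 - 50 = 79 degrees (exterior angle theorem).

79 degrees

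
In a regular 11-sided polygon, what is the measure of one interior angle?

Each interior angle of a regular n-gon is (n - 2) * 180 / n.
For n = 11: (11 - 2) * 180 / 11 = 1620/11 = 1620/11 degrees.

1620/11 degrees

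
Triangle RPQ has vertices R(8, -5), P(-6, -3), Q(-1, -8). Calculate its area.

The Shoelace formula computes the area from vertex coordinates by summing cross products.
For vertices (8,-5), (-6,-3), (-1,-8):
Signed sum = 8*-3 - -6*-5 + -6*-8 - -1*-3 + -1*-5 - 8*-8
= -54 + 45 + 69 = 60
Area = (1/2)|60| = 30.

30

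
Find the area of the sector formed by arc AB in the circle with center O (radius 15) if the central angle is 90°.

Sector area = πr² × θ/360
= π × 15² × 1/4
= π × 225 × 1/4
= 225*pi/4

225*pi/4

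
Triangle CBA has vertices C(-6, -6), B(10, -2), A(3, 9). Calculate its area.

Shoelace: Area = (1/2)|-6(-2-9) + 10(9--6) + 3(-6--2)| = (1/2)(204) = 102

102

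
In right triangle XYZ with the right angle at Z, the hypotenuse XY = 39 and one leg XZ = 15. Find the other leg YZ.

By the Pythagorean theorem: YZ^2 = XY^2 - XZ^2
YZ^2 = 39^2 - 15^2 = 1521 - 225 = 1296
YZ = sqrt(1296) = 36

36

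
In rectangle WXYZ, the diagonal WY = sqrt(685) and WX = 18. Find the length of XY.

b = sqrt(d^2 - a^2) = sqrt(685 - 324) = sqrt(361) = 19

19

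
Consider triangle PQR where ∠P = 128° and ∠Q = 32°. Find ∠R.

By the triangle angle sum property, the three interior angles of any triangle add up to 180°.
We know angle P = 128° and angle Q = 32°, so their sum is 160°.
Therefore angle R = 180° - 160° = 20°.

20 degrees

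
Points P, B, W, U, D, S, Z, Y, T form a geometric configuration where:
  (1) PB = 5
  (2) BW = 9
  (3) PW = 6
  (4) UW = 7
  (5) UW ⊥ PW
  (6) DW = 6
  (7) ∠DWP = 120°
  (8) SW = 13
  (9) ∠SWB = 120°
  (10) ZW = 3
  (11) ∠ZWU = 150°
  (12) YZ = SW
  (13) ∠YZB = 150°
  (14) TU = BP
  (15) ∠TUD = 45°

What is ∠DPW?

Step 1: By the law of cosines on triangle PWD: PD² = 6² + 6² − 2·6·6·cos(120°) = 108, so PD = 6·√3.
Step 2: By the inverse law of cosines on triangle DPW: cos(∠DPW) = ((6·√3)² + 6² − 6²) / (2·6·√3·6) = 108/124.71 = 0.866, so ∠DPW = 30°.

Therefore, the measure of angle ∠DPW = 30°.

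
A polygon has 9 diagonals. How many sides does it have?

Using d = n(n - 3)/2, we solve 9 = n(n - 3)/2.
So n(n - 3) = 18.
Testing n = 6: 6 * 3 = 18 = 18. Correct.
The polygon has 6 sides.

6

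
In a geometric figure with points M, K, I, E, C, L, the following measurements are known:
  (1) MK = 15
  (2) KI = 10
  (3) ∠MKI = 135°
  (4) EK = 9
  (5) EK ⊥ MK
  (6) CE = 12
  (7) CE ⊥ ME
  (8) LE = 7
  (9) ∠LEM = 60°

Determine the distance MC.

Step 1: By the law of cosines on triangle EKM: EM² = 9² + 15² − 2·9·15·cos(90°) = 306, so EM = 3·√34.
Step 2: By the law of cosines on triangle MEC: MC² = (3·√34)² + 12² − 2·3·√34·12·cos(90°) = 450, so MC = 15·√2.

Therefore, the length of MC = 15·√2.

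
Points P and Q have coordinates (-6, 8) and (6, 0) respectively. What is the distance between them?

d = sqrt((6 - -6)^2 + (0 - 8)^2)
d = sqrt(12^2 + -8^2)
d = sqrt(144 + 64)
d = sqrt(208) = 4*sqrt(13)

4*sqrt(13)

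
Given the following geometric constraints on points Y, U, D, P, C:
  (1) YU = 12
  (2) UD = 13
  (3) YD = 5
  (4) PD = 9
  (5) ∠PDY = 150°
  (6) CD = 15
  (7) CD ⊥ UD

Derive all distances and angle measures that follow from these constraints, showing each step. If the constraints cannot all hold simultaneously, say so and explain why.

The constraints are consistent.

Step 1: From YD = 5, DP = 9, and ∠YDP = 150°, by the law of cosines:
  YP² = YD² + DP² - 2·YD·DP·cos(150°) = 25 + 81 + 77.94 = 183.9
  YP ≈ 13.56

Step 2: From UD = 13, DC = 15, and ∠UDC = 90°, by the law of cosines:
  UC² = UD² + DC² - 2·UD·DC·cos(90°) = 169 + 225 - 0 = 394
  UC ≈ 19.85

Step 3: From YD = 5, YU = 12, DU = 13, by the inverse law of cosines:
  cos(∠DYU) = (YD² + YU² - DU²) / (2·YD·YU)
  ∠DYU = 90°

Step 4: From UD = 13, UY = 12, DY = 5, by the inverse law of cosines:
  cos(∠DUY) = (UD² + UY² - DY²) / (2·UD·UY)
  ∠DUY = 22.62°

Step 5: From DU = 13, DY = 5, UY = 12, by the inverse law of cosines:
  cos(∠UDY) = (DU² + DY² - UY²) / (2·DU·DY)
  ∠UDY = 67.38°

Step 6: From YD = 5, YP = 13.56, DP = 9, by the inverse law of cosines:
  cos(∠DYP) = (YD² + YP² - DP²) / (2·YD·YP)
  ∠DYP = 19.38°

Step 7: From UC = 19.85, UD = 13, CD = 15, by the inverse law of cosines:
  cos(∠CUD) = (UC² + UD² - CD²) / (2·UC·UD)
  ∠CUD = 49.09°

Step 8: From PD = 9, PY = 13.56, DY = 5, by the inverse law of cosines:
  cos(∠DPY) = (PD² + PY² - DY²) / (2·PD·PY)
  ∠DPY = 10.62°

Step 9: From CD = 15, CU = 19.85, DU = 13, by the inverse law of cosines:
  cos(∠DCU) = (CD² + CU² - DU²) / (2·CD·CU)
  ∠DCU = 40.91°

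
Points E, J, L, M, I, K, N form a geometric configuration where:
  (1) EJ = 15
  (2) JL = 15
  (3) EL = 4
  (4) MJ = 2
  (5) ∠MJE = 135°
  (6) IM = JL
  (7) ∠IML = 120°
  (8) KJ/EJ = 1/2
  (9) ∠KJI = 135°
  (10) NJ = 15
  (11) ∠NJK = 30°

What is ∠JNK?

From the given relations: KJ = 1/2·EJ = 1/2·15 ≈ 7.5.
Step 1: By the law of cosines on triangle NJK: NK² = 15² + 7.5² − 2·15·7.5·cos(30°) = 86.39, so NK ≈ 9.29.
Step 2: By the inverse law of cosines on triangle JNK: cos(∠JNK) = (15² + 9.29² − 7.5²) / (2·15·9.29) = 255.14/278.85 = 0.915, so ∠JNK = 23.79°.

Therefore, the measure of angle ∠JNK = 23.79°.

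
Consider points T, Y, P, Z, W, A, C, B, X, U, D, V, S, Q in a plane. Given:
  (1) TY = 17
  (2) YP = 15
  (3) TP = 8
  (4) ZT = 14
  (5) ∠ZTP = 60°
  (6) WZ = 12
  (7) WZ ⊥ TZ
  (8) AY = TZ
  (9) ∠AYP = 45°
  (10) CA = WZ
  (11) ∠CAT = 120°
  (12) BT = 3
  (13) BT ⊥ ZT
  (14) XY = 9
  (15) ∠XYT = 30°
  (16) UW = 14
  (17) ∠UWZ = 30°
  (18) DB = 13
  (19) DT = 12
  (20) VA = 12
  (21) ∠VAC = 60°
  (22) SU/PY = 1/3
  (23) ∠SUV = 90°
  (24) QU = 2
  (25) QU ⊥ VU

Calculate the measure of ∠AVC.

From the given relations: CA = WZ = 12.
Step 1: By the law of cosines on triangle VAC: VC² = 12² + 12² − 2·12·12·cos(60°) = 144, so VC = 12.
Step 2: By the inverse law of cosines on triangle AVC: cos(∠AVC) = (12² + 12² − 12²) / (2·12·12) = 144/288 = 0.5, so ∠AVC = 60°.

Therefore, the measure of angle ∠AVC = 60°.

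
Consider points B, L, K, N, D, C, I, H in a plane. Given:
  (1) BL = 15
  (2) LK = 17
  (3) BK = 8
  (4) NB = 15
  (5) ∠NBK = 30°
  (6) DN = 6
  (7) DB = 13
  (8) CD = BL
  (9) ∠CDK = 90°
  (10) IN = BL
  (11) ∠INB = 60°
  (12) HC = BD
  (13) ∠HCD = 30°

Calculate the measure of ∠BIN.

From the given relations: IN = BL = 15.
Step 1: By the law of cosines on triangle INB: IB² = 15² + 15² − 2·15·15·cos(60°) = 225, so IB = 15.
Step 2: By the inverse law of cosines on triangle BIN: cos(∠BIN) = (15² + 15² − 15²) / (2·15·15) = 225/450 = 0.5, so ∠BIN = 60°.

Therefore, the measure of angle ∠BIN = 60°.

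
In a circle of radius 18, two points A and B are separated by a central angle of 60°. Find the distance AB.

Chord length = 2r sin(θ/2)
= 2 × 18 × sin(60°/2)
= 2 × 18 × sin(30°)
= 18

18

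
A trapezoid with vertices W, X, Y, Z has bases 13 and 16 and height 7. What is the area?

Area = (13 + 16) * 7 / 2 = 203 / 2 = 203/2

203/2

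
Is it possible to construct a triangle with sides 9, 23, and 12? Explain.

Check the triangle inequality: 9 + 12 = 21 ≤ 23.
Since the sum of two sides does not exceed the third, no triangle can be formed.

No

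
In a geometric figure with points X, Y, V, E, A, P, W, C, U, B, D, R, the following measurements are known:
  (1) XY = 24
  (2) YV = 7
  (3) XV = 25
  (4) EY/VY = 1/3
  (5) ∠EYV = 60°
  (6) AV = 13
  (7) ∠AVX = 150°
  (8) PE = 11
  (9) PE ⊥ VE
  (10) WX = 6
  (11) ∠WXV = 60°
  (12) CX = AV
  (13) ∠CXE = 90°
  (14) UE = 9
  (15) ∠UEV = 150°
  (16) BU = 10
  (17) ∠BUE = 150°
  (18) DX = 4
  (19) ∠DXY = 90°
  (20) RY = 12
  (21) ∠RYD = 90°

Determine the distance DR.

Step 1: By the law of cosines on triangle DXY: DY² = 4² + 24² − 2·4·24·cos(90°) = 592, so DY = 4·√37.
Step 2: By the law of cosines on triangle DYR: DR² = (4·√37)² + 12² − 2·4·√37·12·cos(90°) = 736, so DR = 4·√46.

Therefore, the length of DR = 4·√46.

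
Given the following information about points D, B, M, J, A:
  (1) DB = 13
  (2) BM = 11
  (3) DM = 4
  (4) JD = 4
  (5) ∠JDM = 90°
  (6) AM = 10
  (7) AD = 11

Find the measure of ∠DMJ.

Step 1: By the law of cosines on triangle MDJ: MJ² = 4² + 4² − 2·4·4·cos(90°) = 32, so MJ = 4·√2.
Step 2: By the inverse law of cosines on triangle DMJ: cos(∠DMJ) = (4² + (4·√2)² − 4²) / (2·4·4·√2) = 32/45.25 = 0.7071, so ∠DMJ = 45°.

Therefore, the measure of angle ∠DMJ = 45°.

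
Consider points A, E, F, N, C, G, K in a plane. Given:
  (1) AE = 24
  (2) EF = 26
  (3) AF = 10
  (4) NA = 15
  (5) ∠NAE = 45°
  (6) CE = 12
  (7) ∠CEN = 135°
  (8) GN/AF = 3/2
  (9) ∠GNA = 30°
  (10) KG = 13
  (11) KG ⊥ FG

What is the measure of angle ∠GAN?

From the given relations: GN = 3/2·AF = 3/2·10 = 15.
Step 1: By the law of cosines on triangle ANG: AG² = 15² + 15² − 2·15·15·cos(30°) = 60.29, so AG ≈ 7.76.
Step 2: By the inverse law of cosines on triangle GAN: cos(∠GAN) = (7.76² + 15² − 15²) / (2·7.76·15) = 60.29/232.94 = 0.2588, so ∠GAN = 75°.

Therefore, the measure of angle ∠GAN = 75°.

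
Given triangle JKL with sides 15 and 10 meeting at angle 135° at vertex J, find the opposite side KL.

Law of cosines: KL^2 = 15^2 + 10^2 - 2(15)(10)cos(135°) = 150*sqrt(2) + 325, so KL = 5*sqrt(6*sqrt(2) + 13).

5*sqrt(6*sqrt(2) + 13)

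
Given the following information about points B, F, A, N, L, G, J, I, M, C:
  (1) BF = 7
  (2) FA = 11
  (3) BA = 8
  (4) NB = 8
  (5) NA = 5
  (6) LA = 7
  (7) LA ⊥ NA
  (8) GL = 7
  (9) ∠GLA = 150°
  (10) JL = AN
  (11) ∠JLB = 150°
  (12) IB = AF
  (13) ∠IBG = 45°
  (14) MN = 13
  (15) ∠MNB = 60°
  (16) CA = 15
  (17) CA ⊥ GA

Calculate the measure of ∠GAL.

Step 1: By the law of cosines on triangle ALG: AG² = 7² + 7² − 2·7·7·cos(150°) = 182.87, so AG ≈ 13.52.
Step 2: By the inverse law of cosines on triangle GAL: cos(∠GAL) = (13.52² + 7² − 7²) / (2·13.52·7) = 182.87/189.32 = 0.9659, so ∠GAL = 15°.

Therefore, the measure of angle ∠GAL = 15°.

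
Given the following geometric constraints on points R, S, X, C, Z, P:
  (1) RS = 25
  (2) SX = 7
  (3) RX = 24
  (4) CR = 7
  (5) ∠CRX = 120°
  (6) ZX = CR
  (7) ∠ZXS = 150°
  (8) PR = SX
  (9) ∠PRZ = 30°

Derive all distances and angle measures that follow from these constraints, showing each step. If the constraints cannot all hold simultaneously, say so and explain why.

The constraints are consistent.

From the given relations:
  ZX = CR = 7
  PR = SX = 7

Step 1: From SX = 7, XZ = 7, and ∠SXZ = 150°, by the law of cosines:
  SZ² = SX² + XZ² - 2·SX·XZ·cos(150°) = 49 + 49 + 84.87 = 182.9
  SZ ≈ 13.52

Step 2: From XR = 24, RC = 7, and ∠XRC = 120°, by the law of cosines:
  XC² = XR² + RC² - 2·XR·RC·cos(120°) = 576 + 49 + 168 = 793
  XC ≈ 28.16

Step 3: From RS = 25, RX = 24, SX = 7, by the inverse law of cosines:
  cos(∠SRX) = (RS² + RX² - SX²) / (2·RS·RX)
  ∠SRX = 16.26°

Step 4: From SR = 25, SX = 7, RX = 24, by the inverse law of cosines:
  cos(∠RSX) = (SR² + SX² - RX²) / (2·SR·SX)
  ∠RSX = 73.74°

Step 5: From XR = 24, XS = 7, RS = 25, by the inverse law of cosines:
  cos(∠RXS) = (XR² + XS² - RS²) / (2·XR·XS)
  ∠RXS = 90°

Step 6: From SX = 7, SZ = 13.52, XZ = 7, by the inverse law of cosines:
  cos(∠XSZ) = (SX² + SZ² - XZ²) / (2·SX·SZ)
  ∠XSZ = 15°

Step 7: From XC = 28.16, XR = 24, CR = 7, by the inverse law of cosines:
  cos(∠CXR) = (XC² + XR² - CR²) / (2·XC·XR)
  ∠CXR = 12.43°

Step 8: From CR = 7, CX = 28.16, RX = 24, by the inverse law of cosines:
  cos(∠RCX) = (CR² + CX² - RX²) / (2·CR·CX)
  ∠RCX = 47.57°

Step 9: From ZS = 13.52, ZX = 7, SX = 7, by the inverse law of cosines:
  cos(∠SZX) = (ZS² + ZX² - SX²) / (2·ZS·ZX)
  ∠SZX = 15°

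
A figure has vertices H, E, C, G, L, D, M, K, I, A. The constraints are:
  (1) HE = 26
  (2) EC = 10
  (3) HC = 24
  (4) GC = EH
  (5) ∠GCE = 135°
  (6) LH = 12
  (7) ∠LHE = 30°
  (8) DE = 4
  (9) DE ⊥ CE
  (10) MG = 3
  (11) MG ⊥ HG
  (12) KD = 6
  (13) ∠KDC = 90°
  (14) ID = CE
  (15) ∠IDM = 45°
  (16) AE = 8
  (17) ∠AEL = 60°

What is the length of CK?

Step 1: By the law of cosines on triangle CED: CD² = 10² + 4² − 2·10·4·cos(90°) = 116, so CD = 2·√29.
Step 2: By the law of cosines on triangle CDK: CK² = (2·√29)² + 6² − 2·2·√29·6·cos(90°) = 152, so CK = 2·√38.

Therefore, the length of CK = 2·√38.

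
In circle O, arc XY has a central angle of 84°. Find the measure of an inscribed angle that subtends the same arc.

An inscribed angle intercepts an arc from a point on the circle, while the central angle intercepts the same arc from the center.
The inscribed angle is always half the central angle: 84° / 2 = 42°.

42°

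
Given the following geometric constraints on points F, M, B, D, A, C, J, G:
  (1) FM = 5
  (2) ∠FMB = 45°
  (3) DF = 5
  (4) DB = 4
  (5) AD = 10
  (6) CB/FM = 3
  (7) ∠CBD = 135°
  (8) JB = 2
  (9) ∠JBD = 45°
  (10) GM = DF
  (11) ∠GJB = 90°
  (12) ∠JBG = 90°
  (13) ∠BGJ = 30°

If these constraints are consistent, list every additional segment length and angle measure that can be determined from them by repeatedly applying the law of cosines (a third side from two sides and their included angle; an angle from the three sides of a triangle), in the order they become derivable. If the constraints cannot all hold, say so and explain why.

These constraints are not satisfiable: (11), (12) and (13) are the three interior angles of triangle GJB, which must sum to 180°, but 90° + 90° + 30° = 210°. No planar figure meets all of them, so nothing further can be derived.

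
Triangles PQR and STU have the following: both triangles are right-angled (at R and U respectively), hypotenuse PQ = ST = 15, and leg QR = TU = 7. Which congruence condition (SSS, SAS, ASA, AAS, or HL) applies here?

The given information provides:
both triangles are right-angled (at R and U respectively), hypotenuse PQ = ST = 15, and leg QR = TU = 7
This matches the HL congruence theorem.
The hypotenuse and one leg of two right triangles are equal (Hypotenuse-Leg).

HL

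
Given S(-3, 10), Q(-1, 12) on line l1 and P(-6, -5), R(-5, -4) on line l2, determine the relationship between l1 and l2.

Slope of line 1: m1 = (12 - 10)/(-1 - -3) = 2/2 = 1
Slope of line 2: m2 = (-4 - -5)/(-5 - -6) = 1/1 = 1
Since m1 = m2 = 1, the lines are parallel.

Parallel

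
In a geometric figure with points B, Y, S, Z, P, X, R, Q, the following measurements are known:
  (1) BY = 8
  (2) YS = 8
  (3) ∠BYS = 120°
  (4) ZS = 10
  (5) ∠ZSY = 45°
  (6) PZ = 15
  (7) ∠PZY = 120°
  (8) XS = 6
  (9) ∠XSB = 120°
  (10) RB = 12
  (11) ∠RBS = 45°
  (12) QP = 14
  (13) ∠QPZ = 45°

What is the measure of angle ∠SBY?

Step 1: By the law of cosines on triangle BYS: BS² = 8² + 8² − 2·8·8·cos(120°) = 192, so BS = 8·√3.
Step 2: By the inverse law of cosines on triangle SBY: cos(∠SBY) = ((8·√3)² + 8² − 8²) / (2·8·√3·8) = 192/221.7 = 0.866, so ∠SBY = 30°.

Therefore, the measure of angle ∠SBY = 30°.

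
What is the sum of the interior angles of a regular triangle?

The sum of interior angles of an n-sided polygon is (n - 2) * 180.
For n = 3: (3 - 2) * 180 = 1 * 180 = 180 degrees.

180 degrees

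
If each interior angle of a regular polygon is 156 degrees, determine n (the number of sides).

Each interior angle of a regular n-gon is (n - 2) * 180 / n.
Setting this equal to 156:
(n - 2) * 180 / n = 156
Each exterior angle = 180 - 156 = 24 degrees.
Since exterior angles sum to 360: n = 360 / 24 = 15.

15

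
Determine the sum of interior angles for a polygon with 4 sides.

The sum of interior angles of an n-sided polygon is (n - 2) * 180.
For n = 4: (4 - 2) * 180 = 2 * 180 = 360 degrees.

360 degrees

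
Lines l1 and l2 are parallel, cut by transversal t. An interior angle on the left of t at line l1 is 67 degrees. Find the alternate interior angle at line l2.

Alternate interior angles formed by parallel lines and a transversal are equal.
The given angle is 67 degrees.
The alternate interior angle = 67 degrees.

67 degrees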